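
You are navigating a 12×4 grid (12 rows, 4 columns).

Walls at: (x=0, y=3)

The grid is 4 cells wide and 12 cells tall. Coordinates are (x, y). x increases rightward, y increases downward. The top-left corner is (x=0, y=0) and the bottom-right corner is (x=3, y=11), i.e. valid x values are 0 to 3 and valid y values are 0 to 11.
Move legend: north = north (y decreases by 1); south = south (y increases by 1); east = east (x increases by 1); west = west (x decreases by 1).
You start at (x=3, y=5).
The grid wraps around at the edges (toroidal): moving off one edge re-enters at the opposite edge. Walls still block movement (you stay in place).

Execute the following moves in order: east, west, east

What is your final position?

Answer: Final position: (x=0, y=5)

Derivation:
Start: (x=3, y=5)
  east (east): (x=3, y=5) -> (x=0, y=5)
  west (west): (x=0, y=5) -> (x=3, y=5)
  east (east): (x=3, y=5) -> (x=0, y=5)
Final: (x=0, y=5)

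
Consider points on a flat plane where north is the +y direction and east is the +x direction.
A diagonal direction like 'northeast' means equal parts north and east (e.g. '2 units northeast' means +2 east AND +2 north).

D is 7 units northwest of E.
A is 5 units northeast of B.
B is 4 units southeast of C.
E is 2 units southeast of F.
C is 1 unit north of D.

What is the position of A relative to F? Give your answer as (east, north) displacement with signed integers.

Answer: A is at (east=4, north=7) relative to F.

Derivation:
Place F at the origin (east=0, north=0).
  E is 2 units southeast of F: delta (east=+2, north=-2); E at (east=2, north=-2).
  D is 7 units northwest of E: delta (east=-7, north=+7); D at (east=-5, north=5).
  C is 1 unit north of D: delta (east=+0, north=+1); C at (east=-5, north=6).
  B is 4 units southeast of C: delta (east=+4, north=-4); B at (east=-1, north=2).
  A is 5 units northeast of B: delta (east=+5, north=+5); A at (east=4, north=7).
Therefore A relative to F: (east=4, north=7).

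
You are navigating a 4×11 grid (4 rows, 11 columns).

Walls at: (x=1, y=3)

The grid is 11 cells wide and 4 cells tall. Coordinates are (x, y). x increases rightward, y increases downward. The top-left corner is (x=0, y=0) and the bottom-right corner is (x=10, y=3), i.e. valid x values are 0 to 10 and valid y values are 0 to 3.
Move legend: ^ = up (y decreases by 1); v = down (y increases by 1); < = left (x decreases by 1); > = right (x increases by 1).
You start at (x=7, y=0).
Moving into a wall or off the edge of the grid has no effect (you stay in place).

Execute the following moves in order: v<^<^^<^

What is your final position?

Start: (x=7, y=0)
  v (down): (x=7, y=0) -> (x=7, y=1)
  < (left): (x=7, y=1) -> (x=6, y=1)
  ^ (up): (x=6, y=1) -> (x=6, y=0)
  < (left): (x=6, y=0) -> (x=5, y=0)
  ^ (up): blocked, stay at (x=5, y=0)
  ^ (up): blocked, stay at (x=5, y=0)
  < (left): (x=5, y=0) -> (x=4, y=0)
  ^ (up): blocked, stay at (x=4, y=0)
Final: (x=4, y=0)

Answer: Final position: (x=4, y=0)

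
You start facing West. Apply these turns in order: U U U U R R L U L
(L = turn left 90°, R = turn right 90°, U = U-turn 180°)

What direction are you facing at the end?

Answer: Final heading: East

Derivation:
Start: West
  U (U-turn (180°)) -> East
  U (U-turn (180°)) -> West
  U (U-turn (180°)) -> East
  U (U-turn (180°)) -> West
  R (right (90° clockwise)) -> North
  R (right (90° clockwise)) -> East
  L (left (90° counter-clockwise)) -> North
  U (U-turn (180°)) -> South
  L (left (90° counter-clockwise)) -> East
Final: East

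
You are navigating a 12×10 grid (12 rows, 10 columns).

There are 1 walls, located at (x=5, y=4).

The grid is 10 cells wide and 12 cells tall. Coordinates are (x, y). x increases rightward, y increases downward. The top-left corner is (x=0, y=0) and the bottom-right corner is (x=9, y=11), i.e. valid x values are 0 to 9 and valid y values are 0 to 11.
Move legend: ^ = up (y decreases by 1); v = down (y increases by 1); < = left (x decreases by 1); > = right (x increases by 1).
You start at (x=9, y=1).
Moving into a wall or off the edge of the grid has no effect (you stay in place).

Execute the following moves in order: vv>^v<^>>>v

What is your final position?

Start: (x=9, y=1)
  v (down): (x=9, y=1) -> (x=9, y=2)
  v (down): (x=9, y=2) -> (x=9, y=3)
  > (right): blocked, stay at (x=9, y=3)
  ^ (up): (x=9, y=3) -> (x=9, y=2)
  v (down): (x=9, y=2) -> (x=9, y=3)
  < (left): (x=9, y=3) -> (x=8, y=3)
  ^ (up): (x=8, y=3) -> (x=8, y=2)
  > (right): (x=8, y=2) -> (x=9, y=2)
  > (right): blocked, stay at (x=9, y=2)
  > (right): blocked, stay at (x=9, y=2)
  v (down): (x=9, y=2) -> (x=9, y=3)
Final: (x=9, y=3)

Answer: Final position: (x=9, y=3)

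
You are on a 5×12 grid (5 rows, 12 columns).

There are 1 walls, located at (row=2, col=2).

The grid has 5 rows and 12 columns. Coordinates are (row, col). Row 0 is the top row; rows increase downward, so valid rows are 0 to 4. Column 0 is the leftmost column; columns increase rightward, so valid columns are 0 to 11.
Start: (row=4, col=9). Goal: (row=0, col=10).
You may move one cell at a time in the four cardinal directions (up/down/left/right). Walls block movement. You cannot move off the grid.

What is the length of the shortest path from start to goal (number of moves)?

BFS from (row=4, col=9) until reaching (row=0, col=10):
  Distance 0: (row=4, col=9)
  Distance 1: (row=3, col=9), (row=4, col=8), (row=4, col=10)
  Distance 2: (row=2, col=9), (row=3, col=8), (row=3, col=10), (row=4, col=7), (row=4, col=11)
  Distance 3: (row=1, col=9), (row=2, col=8), (row=2, col=10), (row=3, col=7), (row=3, col=11), (row=4, col=6)
  Distance 4: (row=0, col=9), (row=1, col=8), (row=1, col=10), (row=2, col=7), (row=2, col=11), (row=3, col=6), (row=4, col=5)
  Distance 5: (row=0, col=8), (row=0, col=10), (row=1, col=7), (row=1, col=11), (row=2, col=6), (row=3, col=5), (row=4, col=4)  <- goal reached here
One shortest path (5 moves): (row=4, col=9) -> (row=4, col=10) -> (row=3, col=10) -> (row=2, col=10) -> (row=1, col=10) -> (row=0, col=10)

Answer: Shortest path length: 5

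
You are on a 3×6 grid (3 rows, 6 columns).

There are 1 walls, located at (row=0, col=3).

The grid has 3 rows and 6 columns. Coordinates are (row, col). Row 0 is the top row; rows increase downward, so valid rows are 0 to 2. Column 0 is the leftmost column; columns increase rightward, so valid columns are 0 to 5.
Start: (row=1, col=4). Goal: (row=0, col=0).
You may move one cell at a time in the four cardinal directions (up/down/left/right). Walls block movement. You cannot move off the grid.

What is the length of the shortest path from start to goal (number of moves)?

Answer: Shortest path length: 5

Derivation:
BFS from (row=1, col=4) until reaching (row=0, col=0):
  Distance 0: (row=1, col=4)
  Distance 1: (row=0, col=4), (row=1, col=3), (row=1, col=5), (row=2, col=4)
  Distance 2: (row=0, col=5), (row=1, col=2), (row=2, col=3), (row=2, col=5)
  Distance 3: (row=0, col=2), (row=1, col=1), (row=2, col=2)
  Distance 4: (row=0, col=1), (row=1, col=0), (row=2, col=1)
  Distance 5: (row=0, col=0), (row=2, col=0)  <- goal reached here
One shortest path (5 moves): (row=1, col=4) -> (row=1, col=3) -> (row=1, col=2) -> (row=1, col=1) -> (row=1, col=0) -> (row=0, col=0)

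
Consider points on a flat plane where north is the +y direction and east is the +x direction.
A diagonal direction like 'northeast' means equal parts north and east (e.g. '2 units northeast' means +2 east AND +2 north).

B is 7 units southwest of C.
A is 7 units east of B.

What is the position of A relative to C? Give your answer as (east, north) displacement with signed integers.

Place C at the origin (east=0, north=0).
  B is 7 units southwest of C: delta (east=-7, north=-7); B at (east=-7, north=-7).
  A is 7 units east of B: delta (east=+7, north=+0); A at (east=0, north=-7).
Therefore A relative to C: (east=0, north=-7).

Answer: A is at (east=0, north=-7) relative to C.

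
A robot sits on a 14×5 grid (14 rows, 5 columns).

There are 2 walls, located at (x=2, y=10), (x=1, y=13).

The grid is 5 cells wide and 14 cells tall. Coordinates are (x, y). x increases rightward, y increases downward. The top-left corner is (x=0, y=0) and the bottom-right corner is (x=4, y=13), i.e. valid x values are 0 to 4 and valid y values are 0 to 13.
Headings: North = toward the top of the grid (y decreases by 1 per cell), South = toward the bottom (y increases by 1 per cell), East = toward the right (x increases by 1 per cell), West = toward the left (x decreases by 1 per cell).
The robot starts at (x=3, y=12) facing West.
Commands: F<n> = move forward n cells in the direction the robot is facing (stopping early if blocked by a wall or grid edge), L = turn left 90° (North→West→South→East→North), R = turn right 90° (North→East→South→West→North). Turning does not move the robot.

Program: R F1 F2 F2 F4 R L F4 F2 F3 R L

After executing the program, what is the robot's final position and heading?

Start: (x=3, y=12), facing West
  R: turn right, now facing North
  F1: move forward 1, now at (x=3, y=11)
  F2: move forward 2, now at (x=3, y=9)
  F2: move forward 2, now at (x=3, y=7)
  F4: move forward 4, now at (x=3, y=3)
  R: turn right, now facing East
  L: turn left, now facing North
  F4: move forward 3/4 (blocked), now at (x=3, y=0)
  F2: move forward 0/2 (blocked), now at (x=3, y=0)
  F3: move forward 0/3 (blocked), now at (x=3, y=0)
  R: turn right, now facing East
  L: turn left, now facing North
Final: (x=3, y=0), facing North

Answer: Final position: (x=3, y=0), facing North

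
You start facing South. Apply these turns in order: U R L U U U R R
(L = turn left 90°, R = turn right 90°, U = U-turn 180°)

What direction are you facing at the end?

Start: South
  U (U-turn (180°)) -> North
  R (right (90° clockwise)) -> East
  L (left (90° counter-clockwise)) -> North
  U (U-turn (180°)) -> South
  U (U-turn (180°)) -> North
  U (U-turn (180°)) -> South
  R (right (90° clockwise)) -> West
  R (right (90° clockwise)) -> North
Final: North

Answer: Final heading: North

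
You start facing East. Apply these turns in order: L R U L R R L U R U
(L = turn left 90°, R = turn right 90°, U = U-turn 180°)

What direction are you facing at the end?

Start: East
  L (left (90° counter-clockwise)) -> North
  R (right (90° clockwise)) -> East
  U (U-turn (180°)) -> West
  L (left (90° counter-clockwise)) -> South
  R (right (90° clockwise)) -> West
  R (right (90° clockwise)) -> North
  L (left (90° counter-clockwise)) -> West
  U (U-turn (180°)) -> East
  R (right (90° clockwise)) -> South
  U (U-turn (180°)) -> North
Final: North

Answer: Final heading: North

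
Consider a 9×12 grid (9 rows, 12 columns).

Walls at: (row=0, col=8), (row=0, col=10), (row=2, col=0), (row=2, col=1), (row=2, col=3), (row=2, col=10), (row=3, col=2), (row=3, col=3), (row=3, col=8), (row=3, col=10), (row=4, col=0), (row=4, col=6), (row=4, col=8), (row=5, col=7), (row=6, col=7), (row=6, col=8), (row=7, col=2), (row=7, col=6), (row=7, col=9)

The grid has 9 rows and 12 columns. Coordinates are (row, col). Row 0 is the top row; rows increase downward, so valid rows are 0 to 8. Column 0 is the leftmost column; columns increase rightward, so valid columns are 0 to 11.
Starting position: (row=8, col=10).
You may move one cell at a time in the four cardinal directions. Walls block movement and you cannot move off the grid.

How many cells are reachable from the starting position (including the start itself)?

Answer: Reachable cells: 89

Derivation:
BFS flood-fill from (row=8, col=10):
  Distance 0: (row=8, col=10)
  Distance 1: (row=7, col=10), (row=8, col=9), (row=8, col=11)
  Distance 2: (row=6, col=10), (row=7, col=11), (row=8, col=8)
  Distance 3: (row=5, col=10), (row=6, col=9), (row=6, col=11), (row=7, col=8), (row=8, col=7)
  Distance 4: (row=4, col=10), (row=5, col=9), (row=5, col=11), (row=7, col=7), (row=8, col=6)
  Distance 5: (row=4, col=9), (row=4, col=11), (row=5, col=8), (row=8, col=5)
  Distance 6: (row=3, col=9), (row=3, col=11), (row=7, col=5), (row=8, col=4)
  Distance 7: (row=2, col=9), (row=2, col=11), (row=6, col=5), (row=7, col=4), (row=8, col=3)
  Distance 8: (row=1, col=9), (row=1, col=11), (row=2, col=8), (row=5, col=5), (row=6, col=4), (row=6, col=6), (row=7, col=3), (row=8, col=2)
  Distance 9: (row=0, col=9), (row=0, col=11), (row=1, col=8), (row=1, col=10), (row=2, col=7), (row=4, col=5), (row=5, col=4), (row=5, col=6), (row=6, col=3), (row=8, col=1)
  Distance 10: (row=1, col=7), (row=2, col=6), (row=3, col=5), (row=3, col=7), (row=4, col=4), (row=5, col=3), (row=6, col=2), (row=7, col=1), (row=8, col=0)
  Distance 11: (row=0, col=7), (row=1, col=6), (row=2, col=5), (row=3, col=4), (row=3, col=6), (row=4, col=3), (row=4, col=7), (row=5, col=2), (row=6, col=1), (row=7, col=0)
  Distance 12: (row=0, col=6), (row=1, col=5), (row=2, col=4), (row=4, col=2), (row=5, col=1), (row=6, col=0)
  Distance 13: (row=0, col=5), (row=1, col=4), (row=4, col=1), (row=5, col=0)
  Distance 14: (row=0, col=4), (row=1, col=3), (row=3, col=1)
  Distance 15: (row=0, col=3), (row=1, col=2), (row=3, col=0)
  Distance 16: (row=0, col=2), (row=1, col=1), (row=2, col=2)
  Distance 17: (row=0, col=1), (row=1, col=0)
  Distance 18: (row=0, col=0)
Total reachable: 89 (grid has 89 open cells total)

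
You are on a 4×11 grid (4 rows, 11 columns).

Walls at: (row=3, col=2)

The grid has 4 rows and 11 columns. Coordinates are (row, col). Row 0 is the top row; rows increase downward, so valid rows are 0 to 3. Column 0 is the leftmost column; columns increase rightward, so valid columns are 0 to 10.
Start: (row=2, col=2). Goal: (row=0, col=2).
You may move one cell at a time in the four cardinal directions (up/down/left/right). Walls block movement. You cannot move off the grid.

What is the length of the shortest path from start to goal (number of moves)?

Answer: Shortest path length: 2

Derivation:
BFS from (row=2, col=2) until reaching (row=0, col=2):
  Distance 0: (row=2, col=2)
  Distance 1: (row=1, col=2), (row=2, col=1), (row=2, col=3)
  Distance 2: (row=0, col=2), (row=1, col=1), (row=1, col=3), (row=2, col=0), (row=2, col=4), (row=3, col=1), (row=3, col=3)  <- goal reached here
One shortest path (2 moves): (row=2, col=2) -> (row=1, col=2) -> (row=0, col=2)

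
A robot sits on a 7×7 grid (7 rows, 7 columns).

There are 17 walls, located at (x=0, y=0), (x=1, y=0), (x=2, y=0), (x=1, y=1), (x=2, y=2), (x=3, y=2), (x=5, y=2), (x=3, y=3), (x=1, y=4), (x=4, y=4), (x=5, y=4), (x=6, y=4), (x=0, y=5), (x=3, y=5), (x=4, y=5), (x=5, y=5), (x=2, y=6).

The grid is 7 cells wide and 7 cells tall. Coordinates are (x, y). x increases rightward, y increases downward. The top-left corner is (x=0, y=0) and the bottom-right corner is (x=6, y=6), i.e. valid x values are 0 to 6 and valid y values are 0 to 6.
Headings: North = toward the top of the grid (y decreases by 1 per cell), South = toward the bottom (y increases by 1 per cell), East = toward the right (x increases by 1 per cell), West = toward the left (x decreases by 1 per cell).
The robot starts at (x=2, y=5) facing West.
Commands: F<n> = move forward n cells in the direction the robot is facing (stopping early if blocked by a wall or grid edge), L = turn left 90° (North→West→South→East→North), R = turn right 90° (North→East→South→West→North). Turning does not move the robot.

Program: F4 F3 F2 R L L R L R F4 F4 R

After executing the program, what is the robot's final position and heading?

Answer: Final position: (x=1, y=5), facing North

Derivation:
Start: (x=2, y=5), facing West
  F4: move forward 1/4 (blocked), now at (x=1, y=5)
  F3: move forward 0/3 (blocked), now at (x=1, y=5)
  F2: move forward 0/2 (blocked), now at (x=1, y=5)
  R: turn right, now facing North
  L: turn left, now facing West
  L: turn left, now facing South
  R: turn right, now facing West
  L: turn left, now facing South
  R: turn right, now facing West
  F4: move forward 0/4 (blocked), now at (x=1, y=5)
  F4: move forward 0/4 (blocked), now at (x=1, y=5)
  R: turn right, now facing North
Final: (x=1, y=5), facing North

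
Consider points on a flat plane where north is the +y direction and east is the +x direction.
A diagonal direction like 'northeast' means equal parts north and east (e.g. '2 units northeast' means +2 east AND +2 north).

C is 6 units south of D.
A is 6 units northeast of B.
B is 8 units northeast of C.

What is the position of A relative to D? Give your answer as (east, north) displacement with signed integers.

Place D at the origin (east=0, north=0).
  C is 6 units south of D: delta (east=+0, north=-6); C at (east=0, north=-6).
  B is 8 units northeast of C: delta (east=+8, north=+8); B at (east=8, north=2).
  A is 6 units northeast of B: delta (east=+6, north=+6); A at (east=14, north=8).
Therefore A relative to D: (east=14, north=8).

Answer: A is at (east=14, north=8) relative to D.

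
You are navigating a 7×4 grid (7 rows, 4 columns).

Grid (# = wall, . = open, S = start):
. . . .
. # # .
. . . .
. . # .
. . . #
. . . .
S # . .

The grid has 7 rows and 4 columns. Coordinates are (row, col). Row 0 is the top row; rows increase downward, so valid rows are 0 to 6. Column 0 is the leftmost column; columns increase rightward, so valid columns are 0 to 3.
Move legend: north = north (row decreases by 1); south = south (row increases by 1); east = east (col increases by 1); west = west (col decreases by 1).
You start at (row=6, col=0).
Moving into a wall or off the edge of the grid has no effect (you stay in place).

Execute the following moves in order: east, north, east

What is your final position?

Answer: Final position: (row=5, col=1)

Derivation:
Start: (row=6, col=0)
  east (east): blocked, stay at (row=6, col=0)
  north (north): (row=6, col=0) -> (row=5, col=0)
  east (east): (row=5, col=0) -> (row=5, col=1)
Final: (row=5, col=1)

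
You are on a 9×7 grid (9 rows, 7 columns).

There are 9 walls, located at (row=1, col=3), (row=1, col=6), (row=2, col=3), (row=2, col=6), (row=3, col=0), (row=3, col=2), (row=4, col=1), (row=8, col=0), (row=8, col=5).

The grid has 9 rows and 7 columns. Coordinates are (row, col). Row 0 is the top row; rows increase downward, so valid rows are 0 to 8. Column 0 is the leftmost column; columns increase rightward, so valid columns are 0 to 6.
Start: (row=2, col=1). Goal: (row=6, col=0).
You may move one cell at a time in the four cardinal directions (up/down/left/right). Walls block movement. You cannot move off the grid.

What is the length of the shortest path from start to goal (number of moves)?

BFS from (row=2, col=1) until reaching (row=6, col=0):
  Distance 0: (row=2, col=1)
  Distance 1: (row=1, col=1), (row=2, col=0), (row=2, col=2), (row=3, col=1)
  Distance 2: (row=0, col=1), (row=1, col=0), (row=1, col=2)
  Distance 3: (row=0, col=0), (row=0, col=2)
  Distance 4: (row=0, col=3)
  Distance 5: (row=0, col=4)
  Distance 6: (row=0, col=5), (row=1, col=4)
  Distance 7: (row=0, col=6), (row=1, col=5), (row=2, col=4)
  Distance 8: (row=2, col=5), (row=3, col=4)
  Distance 9: (row=3, col=3), (row=3, col=5), (row=4, col=4)
  Distance 10: (row=3, col=6), (row=4, col=3), (row=4, col=5), (row=5, col=4)
  Distance 11: (row=4, col=2), (row=4, col=6), (row=5, col=3), (row=5, col=5), (row=6, col=4)
  Distance 12: (row=5, col=2), (row=5, col=6), (row=6, col=3), (row=6, col=5), (row=7, col=4)
  Distance 13: (row=5, col=1), (row=6, col=2), (row=6, col=6), (row=7, col=3), (row=7, col=5), (row=8, col=4)
  Distance 14: (row=5, col=0), (row=6, col=1), (row=7, col=2), (row=7, col=6), (row=8, col=3)
  Distance 15: (row=4, col=0), (row=6, col=0), (row=7, col=1), (row=8, col=2), (row=8, col=6)  <- goal reached here
One shortest path (15 moves): (row=2, col=1) -> (row=2, col=2) -> (row=1, col=2) -> (row=0, col=2) -> (row=0, col=3) -> (row=0, col=4) -> (row=1, col=4) -> (row=2, col=4) -> (row=3, col=4) -> (row=3, col=3) -> (row=4, col=3) -> (row=4, col=2) -> (row=5, col=2) -> (row=5, col=1) -> (row=5, col=0) -> (row=6, col=0)

Answer: Shortest path length: 15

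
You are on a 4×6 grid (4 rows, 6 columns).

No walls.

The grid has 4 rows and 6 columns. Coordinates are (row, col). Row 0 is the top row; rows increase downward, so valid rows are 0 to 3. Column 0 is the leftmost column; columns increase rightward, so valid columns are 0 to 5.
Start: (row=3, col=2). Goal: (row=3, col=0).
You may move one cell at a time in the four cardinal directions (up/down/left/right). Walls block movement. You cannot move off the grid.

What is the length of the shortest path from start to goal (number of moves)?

Answer: Shortest path length: 2

Derivation:
BFS from (row=3, col=2) until reaching (row=3, col=0):
  Distance 0: (row=3, col=2)
  Distance 1: (row=2, col=2), (row=3, col=1), (row=3, col=3)
  Distance 2: (row=1, col=2), (row=2, col=1), (row=2, col=3), (row=3, col=0), (row=3, col=4)  <- goal reached here
One shortest path (2 moves): (row=3, col=2) -> (row=3, col=1) -> (row=3, col=0)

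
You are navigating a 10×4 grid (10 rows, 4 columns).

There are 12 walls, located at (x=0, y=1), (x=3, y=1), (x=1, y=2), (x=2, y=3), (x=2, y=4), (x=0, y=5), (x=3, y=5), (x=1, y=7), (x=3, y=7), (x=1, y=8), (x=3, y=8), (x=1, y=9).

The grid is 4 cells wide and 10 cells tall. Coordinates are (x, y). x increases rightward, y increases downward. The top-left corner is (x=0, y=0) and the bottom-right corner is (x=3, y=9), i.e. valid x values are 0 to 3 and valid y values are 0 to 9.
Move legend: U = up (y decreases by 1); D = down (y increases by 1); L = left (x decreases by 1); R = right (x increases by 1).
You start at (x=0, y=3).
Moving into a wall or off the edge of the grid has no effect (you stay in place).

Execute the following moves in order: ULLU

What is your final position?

Start: (x=0, y=3)
  U (up): (x=0, y=3) -> (x=0, y=2)
  L (left): blocked, stay at (x=0, y=2)
  L (left): blocked, stay at (x=0, y=2)
  U (up): blocked, stay at (x=0, y=2)
Final: (x=0, y=2)

Answer: Final position: (x=0, y=2)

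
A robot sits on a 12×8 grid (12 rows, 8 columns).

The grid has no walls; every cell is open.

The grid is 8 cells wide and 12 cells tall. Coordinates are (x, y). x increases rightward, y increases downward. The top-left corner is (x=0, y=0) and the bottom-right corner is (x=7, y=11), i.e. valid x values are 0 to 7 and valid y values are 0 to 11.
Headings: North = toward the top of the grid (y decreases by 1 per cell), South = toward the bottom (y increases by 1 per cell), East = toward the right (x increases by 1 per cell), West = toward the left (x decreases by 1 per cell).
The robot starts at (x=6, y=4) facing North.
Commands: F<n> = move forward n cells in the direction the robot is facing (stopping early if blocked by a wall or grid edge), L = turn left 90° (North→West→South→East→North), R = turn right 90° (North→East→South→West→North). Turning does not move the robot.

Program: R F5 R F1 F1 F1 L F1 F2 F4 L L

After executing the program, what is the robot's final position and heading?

Start: (x=6, y=4), facing North
  R: turn right, now facing East
  F5: move forward 1/5 (blocked), now at (x=7, y=4)
  R: turn right, now facing South
  F1: move forward 1, now at (x=7, y=5)
  F1: move forward 1, now at (x=7, y=6)
  F1: move forward 1, now at (x=7, y=7)
  L: turn left, now facing East
  F1: move forward 0/1 (blocked), now at (x=7, y=7)
  F2: move forward 0/2 (blocked), now at (x=7, y=7)
  F4: move forward 0/4 (blocked), now at (x=7, y=7)
  L: turn left, now facing North
  L: turn left, now facing West
Final: (x=7, y=7), facing West

Answer: Final position: (x=7, y=7), facing West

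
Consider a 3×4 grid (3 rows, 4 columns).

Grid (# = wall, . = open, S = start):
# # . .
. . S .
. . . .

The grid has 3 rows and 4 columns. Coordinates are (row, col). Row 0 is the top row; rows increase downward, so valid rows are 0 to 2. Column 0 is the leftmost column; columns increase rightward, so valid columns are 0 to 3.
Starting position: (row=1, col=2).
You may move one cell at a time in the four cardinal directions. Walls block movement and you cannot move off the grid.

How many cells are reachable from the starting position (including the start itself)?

Answer: Reachable cells: 10

Derivation:
BFS flood-fill from (row=1, col=2):
  Distance 0: (row=1, col=2)
  Distance 1: (row=0, col=2), (row=1, col=1), (row=1, col=3), (row=2, col=2)
  Distance 2: (row=0, col=3), (row=1, col=0), (row=2, col=1), (row=2, col=3)
  Distance 3: (row=2, col=0)
Total reachable: 10 (grid has 10 open cells total)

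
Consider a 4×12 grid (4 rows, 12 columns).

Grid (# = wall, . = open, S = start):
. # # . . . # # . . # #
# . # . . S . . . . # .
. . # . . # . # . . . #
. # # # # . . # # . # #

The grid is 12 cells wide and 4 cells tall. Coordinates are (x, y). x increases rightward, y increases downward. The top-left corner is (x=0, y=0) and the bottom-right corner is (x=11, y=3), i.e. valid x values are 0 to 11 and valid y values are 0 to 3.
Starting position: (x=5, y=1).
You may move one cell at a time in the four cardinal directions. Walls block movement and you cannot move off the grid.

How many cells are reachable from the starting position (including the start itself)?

BFS flood-fill from (x=5, y=1):
  Distance 0: (x=5, y=1)
  Distance 1: (x=5, y=0), (x=4, y=1), (x=6, y=1)
  Distance 2: (x=4, y=0), (x=3, y=1), (x=7, y=1), (x=4, y=2), (x=6, y=2)
  Distance 3: (x=3, y=0), (x=8, y=1), (x=3, y=2), (x=6, y=3)
  Distance 4: (x=8, y=0), (x=9, y=1), (x=8, y=2), (x=5, y=3)
  Distance 5: (x=9, y=0), (x=9, y=2)
  Distance 6: (x=10, y=2), (x=9, y=3)
Total reachable: 21 (grid has 27 open cells total)

Answer: Reachable cells: 21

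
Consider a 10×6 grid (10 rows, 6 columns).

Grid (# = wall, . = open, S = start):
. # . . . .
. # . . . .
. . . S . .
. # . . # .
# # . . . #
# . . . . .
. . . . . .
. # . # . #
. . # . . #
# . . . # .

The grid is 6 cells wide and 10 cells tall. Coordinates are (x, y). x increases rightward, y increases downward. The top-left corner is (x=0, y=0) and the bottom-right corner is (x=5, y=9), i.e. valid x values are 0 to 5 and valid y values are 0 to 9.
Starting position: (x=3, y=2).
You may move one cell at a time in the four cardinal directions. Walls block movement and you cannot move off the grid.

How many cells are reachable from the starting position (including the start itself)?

BFS flood-fill from (x=3, y=2):
  Distance 0: (x=3, y=2)
  Distance 1: (x=3, y=1), (x=2, y=2), (x=4, y=2), (x=3, y=3)
  Distance 2: (x=3, y=0), (x=2, y=1), (x=4, y=1), (x=1, y=2), (x=5, y=2), (x=2, y=3), (x=3, y=4)
  Distance 3: (x=2, y=0), (x=4, y=0), (x=5, y=1), (x=0, y=2), (x=5, y=3), (x=2, y=4), (x=4, y=4), (x=3, y=5)
  Distance 4: (x=5, y=0), (x=0, y=1), (x=0, y=3), (x=2, y=5), (x=4, y=5), (x=3, y=6)
  Distance 5: (x=0, y=0), (x=1, y=5), (x=5, y=5), (x=2, y=6), (x=4, y=6)
  Distance 6: (x=1, y=6), (x=5, y=6), (x=2, y=7), (x=4, y=7)
  Distance 7: (x=0, y=6), (x=4, y=8)
  Distance 8: (x=0, y=7), (x=3, y=8)
  Distance 9: (x=0, y=8), (x=3, y=9)
  Distance 10: (x=1, y=8), (x=2, y=9)
  Distance 11: (x=1, y=9)
Total reachable: 44 (grid has 45 open cells total)

Answer: Reachable cells: 44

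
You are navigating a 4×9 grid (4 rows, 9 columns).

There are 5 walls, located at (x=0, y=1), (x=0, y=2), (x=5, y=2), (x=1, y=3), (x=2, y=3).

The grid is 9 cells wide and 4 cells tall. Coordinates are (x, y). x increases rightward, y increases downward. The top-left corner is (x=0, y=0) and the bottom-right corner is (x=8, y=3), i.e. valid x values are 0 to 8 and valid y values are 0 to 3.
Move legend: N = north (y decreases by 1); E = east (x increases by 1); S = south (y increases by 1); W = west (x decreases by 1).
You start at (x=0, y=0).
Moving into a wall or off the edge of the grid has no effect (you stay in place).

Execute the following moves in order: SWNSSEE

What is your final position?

Start: (x=0, y=0)
  S (south): blocked, stay at (x=0, y=0)
  W (west): blocked, stay at (x=0, y=0)
  N (north): blocked, stay at (x=0, y=0)
  S (south): blocked, stay at (x=0, y=0)
  S (south): blocked, stay at (x=0, y=0)
  E (east): (x=0, y=0) -> (x=1, y=0)
  E (east): (x=1, y=0) -> (x=2, y=0)
Final: (x=2, y=0)

Answer: Final position: (x=2, y=0)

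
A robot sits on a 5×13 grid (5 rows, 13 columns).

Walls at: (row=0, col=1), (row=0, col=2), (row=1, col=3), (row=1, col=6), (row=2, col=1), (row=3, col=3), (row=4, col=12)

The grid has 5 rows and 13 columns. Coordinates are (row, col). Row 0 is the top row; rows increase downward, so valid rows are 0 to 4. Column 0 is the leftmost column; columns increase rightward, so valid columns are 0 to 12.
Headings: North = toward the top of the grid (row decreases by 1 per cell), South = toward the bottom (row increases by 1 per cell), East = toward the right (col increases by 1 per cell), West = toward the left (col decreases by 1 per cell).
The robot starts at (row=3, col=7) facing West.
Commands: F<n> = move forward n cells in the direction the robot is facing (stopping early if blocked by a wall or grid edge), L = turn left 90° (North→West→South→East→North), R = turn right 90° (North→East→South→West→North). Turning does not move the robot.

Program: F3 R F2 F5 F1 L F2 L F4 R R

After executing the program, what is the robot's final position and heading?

Answer: Final position: (row=0, col=3), facing North

Derivation:
Start: (row=3, col=7), facing West
  F3: move forward 3, now at (row=3, col=4)
  R: turn right, now facing North
  F2: move forward 2, now at (row=1, col=4)
  F5: move forward 1/5 (blocked), now at (row=0, col=4)
  F1: move forward 0/1 (blocked), now at (row=0, col=4)
  L: turn left, now facing West
  F2: move forward 1/2 (blocked), now at (row=0, col=3)
  L: turn left, now facing South
  F4: move forward 0/4 (blocked), now at (row=0, col=3)
  R: turn right, now facing West
  R: turn right, now facing North
Final: (row=0, col=3), facing North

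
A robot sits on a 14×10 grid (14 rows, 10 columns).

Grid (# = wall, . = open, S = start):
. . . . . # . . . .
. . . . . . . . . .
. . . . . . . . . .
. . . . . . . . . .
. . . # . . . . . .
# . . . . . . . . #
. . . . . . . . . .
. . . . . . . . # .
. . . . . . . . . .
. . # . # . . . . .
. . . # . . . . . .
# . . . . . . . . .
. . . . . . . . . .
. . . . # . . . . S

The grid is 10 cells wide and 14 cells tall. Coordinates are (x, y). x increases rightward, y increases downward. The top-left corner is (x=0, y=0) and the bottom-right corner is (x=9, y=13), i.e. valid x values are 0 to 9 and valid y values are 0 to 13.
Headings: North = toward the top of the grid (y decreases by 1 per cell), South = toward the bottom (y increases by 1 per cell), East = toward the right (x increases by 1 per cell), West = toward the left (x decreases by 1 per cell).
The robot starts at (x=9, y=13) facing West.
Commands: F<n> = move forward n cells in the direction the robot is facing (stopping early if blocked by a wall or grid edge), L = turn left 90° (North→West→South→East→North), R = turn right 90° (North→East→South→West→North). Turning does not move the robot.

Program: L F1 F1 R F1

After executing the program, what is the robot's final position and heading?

Start: (x=9, y=13), facing West
  L: turn left, now facing South
  F1: move forward 0/1 (blocked), now at (x=9, y=13)
  F1: move forward 0/1 (blocked), now at (x=9, y=13)
  R: turn right, now facing West
  F1: move forward 1, now at (x=8, y=13)
Final: (x=8, y=13), facing West

Answer: Final position: (x=8, y=13), facing West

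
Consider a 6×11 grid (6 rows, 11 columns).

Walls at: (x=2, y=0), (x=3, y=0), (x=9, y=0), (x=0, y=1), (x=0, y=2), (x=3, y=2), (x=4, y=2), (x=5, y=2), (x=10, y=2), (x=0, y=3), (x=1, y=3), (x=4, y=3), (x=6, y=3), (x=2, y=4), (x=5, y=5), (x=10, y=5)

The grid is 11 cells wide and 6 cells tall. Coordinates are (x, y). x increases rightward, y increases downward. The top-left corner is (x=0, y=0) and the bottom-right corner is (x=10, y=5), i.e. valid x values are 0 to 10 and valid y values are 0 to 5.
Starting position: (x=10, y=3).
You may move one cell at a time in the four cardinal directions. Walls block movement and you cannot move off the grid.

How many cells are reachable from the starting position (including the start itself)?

Answer: Reachable cells: 50

Derivation:
BFS flood-fill from (x=10, y=3):
  Distance 0: (x=10, y=3)
  Distance 1: (x=9, y=3), (x=10, y=4)
  Distance 2: (x=9, y=2), (x=8, y=3), (x=9, y=4)
  Distance 3: (x=9, y=1), (x=8, y=2), (x=7, y=3), (x=8, y=4), (x=9, y=5)
  Distance 4: (x=8, y=1), (x=10, y=1), (x=7, y=2), (x=7, y=4), (x=8, y=5)
  Distance 5: (x=8, y=0), (x=10, y=0), (x=7, y=1), (x=6, y=2), (x=6, y=4), (x=7, y=5)
  Distance 6: (x=7, y=0), (x=6, y=1), (x=5, y=4), (x=6, y=5)
  Distance 7: (x=6, y=0), (x=5, y=1), (x=5, y=3), (x=4, y=4)
  Distance 8: (x=5, y=0), (x=4, y=1), (x=3, y=4), (x=4, y=5)
  Distance 9: (x=4, y=0), (x=3, y=1), (x=3, y=3), (x=3, y=5)
  Distance 10: (x=2, y=1), (x=2, y=3), (x=2, y=5)
  Distance 11: (x=1, y=1), (x=2, y=2), (x=1, y=5)
  Distance 12: (x=1, y=0), (x=1, y=2), (x=1, y=4), (x=0, y=5)
  Distance 13: (x=0, y=0), (x=0, y=4)
Total reachable: 50 (grid has 50 open cells total)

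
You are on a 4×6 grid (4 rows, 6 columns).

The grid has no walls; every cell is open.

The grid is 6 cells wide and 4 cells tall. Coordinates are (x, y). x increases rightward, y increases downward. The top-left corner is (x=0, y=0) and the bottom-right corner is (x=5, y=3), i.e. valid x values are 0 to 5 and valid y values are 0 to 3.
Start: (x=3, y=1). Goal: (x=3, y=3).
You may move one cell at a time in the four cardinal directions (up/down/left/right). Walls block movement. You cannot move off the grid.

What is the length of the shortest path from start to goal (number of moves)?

BFS from (x=3, y=1) until reaching (x=3, y=3):
  Distance 0: (x=3, y=1)
  Distance 1: (x=3, y=0), (x=2, y=1), (x=4, y=1), (x=3, y=2)
  Distance 2: (x=2, y=0), (x=4, y=0), (x=1, y=1), (x=5, y=1), (x=2, y=2), (x=4, y=2), (x=3, y=3)  <- goal reached here
One shortest path (2 moves): (x=3, y=1) -> (x=3, y=2) -> (x=3, y=3)

Answer: Shortest path length: 2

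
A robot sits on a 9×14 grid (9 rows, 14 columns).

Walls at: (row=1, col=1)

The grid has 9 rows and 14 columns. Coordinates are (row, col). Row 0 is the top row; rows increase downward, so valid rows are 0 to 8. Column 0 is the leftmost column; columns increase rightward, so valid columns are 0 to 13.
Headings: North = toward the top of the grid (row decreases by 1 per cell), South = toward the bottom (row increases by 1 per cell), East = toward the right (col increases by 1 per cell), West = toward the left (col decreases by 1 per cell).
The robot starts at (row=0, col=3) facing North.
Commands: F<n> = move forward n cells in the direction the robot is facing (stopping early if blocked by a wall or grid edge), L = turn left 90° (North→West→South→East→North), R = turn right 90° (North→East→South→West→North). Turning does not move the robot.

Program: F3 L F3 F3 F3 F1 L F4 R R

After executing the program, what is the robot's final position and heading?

Answer: Final position: (row=4, col=0), facing North

Derivation:
Start: (row=0, col=3), facing North
  F3: move forward 0/3 (blocked), now at (row=0, col=3)
  L: turn left, now facing West
  F3: move forward 3, now at (row=0, col=0)
  F3: move forward 0/3 (blocked), now at (row=0, col=0)
  F3: move forward 0/3 (blocked), now at (row=0, col=0)
  F1: move forward 0/1 (blocked), now at (row=0, col=0)
  L: turn left, now facing South
  F4: move forward 4, now at (row=4, col=0)
  R: turn right, now facing West
  R: turn right, now facing North
Final: (row=4, col=0), facing North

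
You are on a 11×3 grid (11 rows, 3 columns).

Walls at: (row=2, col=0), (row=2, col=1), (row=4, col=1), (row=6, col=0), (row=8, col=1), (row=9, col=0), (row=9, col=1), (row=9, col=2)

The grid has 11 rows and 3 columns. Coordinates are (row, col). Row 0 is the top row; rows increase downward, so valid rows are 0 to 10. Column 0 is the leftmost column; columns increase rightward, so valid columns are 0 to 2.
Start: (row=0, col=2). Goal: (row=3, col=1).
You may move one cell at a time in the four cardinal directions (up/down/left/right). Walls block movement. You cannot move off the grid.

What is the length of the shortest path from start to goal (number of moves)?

Answer: Shortest path length: 4

Derivation:
BFS from (row=0, col=2) until reaching (row=3, col=1):
  Distance 0: (row=0, col=2)
  Distance 1: (row=0, col=1), (row=1, col=2)
  Distance 2: (row=0, col=0), (row=1, col=1), (row=2, col=2)
  Distance 3: (row=1, col=0), (row=3, col=2)
  Distance 4: (row=3, col=1), (row=4, col=2)  <- goal reached here
One shortest path (4 moves): (row=0, col=2) -> (row=1, col=2) -> (row=2, col=2) -> (row=3, col=2) -> (row=3, col=1)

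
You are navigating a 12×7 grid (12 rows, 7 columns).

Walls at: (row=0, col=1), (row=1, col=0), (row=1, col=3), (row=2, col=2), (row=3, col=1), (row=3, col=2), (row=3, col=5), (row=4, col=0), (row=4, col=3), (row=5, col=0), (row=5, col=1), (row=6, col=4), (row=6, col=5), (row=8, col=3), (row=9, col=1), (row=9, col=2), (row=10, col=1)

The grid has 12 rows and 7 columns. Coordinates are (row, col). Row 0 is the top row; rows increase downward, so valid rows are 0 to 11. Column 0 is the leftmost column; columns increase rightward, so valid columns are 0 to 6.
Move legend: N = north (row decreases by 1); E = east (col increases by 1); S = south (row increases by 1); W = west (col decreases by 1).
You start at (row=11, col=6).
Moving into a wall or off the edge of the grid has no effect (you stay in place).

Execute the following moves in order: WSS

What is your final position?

Answer: Final position: (row=11, col=5)

Derivation:
Start: (row=11, col=6)
  W (west): (row=11, col=6) -> (row=11, col=5)
  S (south): blocked, stay at (row=11, col=5)
  S (south): blocked, stay at (row=11, col=5)
Final: (row=11, col=5)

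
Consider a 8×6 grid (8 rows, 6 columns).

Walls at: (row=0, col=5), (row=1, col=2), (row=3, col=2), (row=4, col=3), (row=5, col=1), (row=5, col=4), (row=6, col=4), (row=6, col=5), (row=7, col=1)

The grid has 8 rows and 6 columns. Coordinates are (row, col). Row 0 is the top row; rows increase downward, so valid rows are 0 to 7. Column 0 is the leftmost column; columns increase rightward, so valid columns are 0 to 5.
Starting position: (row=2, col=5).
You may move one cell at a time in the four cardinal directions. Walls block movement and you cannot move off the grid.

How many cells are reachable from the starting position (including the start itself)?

Answer: Reachable cells: 39

Derivation:
BFS flood-fill from (row=2, col=5):
  Distance 0: (row=2, col=5)
  Distance 1: (row=1, col=5), (row=2, col=4), (row=3, col=5)
  Distance 2: (row=1, col=4), (row=2, col=3), (row=3, col=4), (row=4, col=5)
  Distance 3: (row=0, col=4), (row=1, col=3), (row=2, col=2), (row=3, col=3), (row=4, col=4), (row=5, col=5)
  Distance 4: (row=0, col=3), (row=2, col=1)
  Distance 5: (row=0, col=2), (row=1, col=1), (row=2, col=0), (row=3, col=1)
  Distance 6: (row=0, col=1), (row=1, col=0), (row=3, col=0), (row=4, col=1)
  Distance 7: (row=0, col=0), (row=4, col=0), (row=4, col=2)
  Distance 8: (row=5, col=0), (row=5, col=2)
  Distance 9: (row=5, col=3), (row=6, col=0), (row=6, col=2)
  Distance 10: (row=6, col=1), (row=6, col=3), (row=7, col=0), (row=7, col=2)
  Distance 11: (row=7, col=3)
  Distance 12: (row=7, col=4)
  Distance 13: (row=7, col=5)
Total reachable: 39 (grid has 39 open cells total)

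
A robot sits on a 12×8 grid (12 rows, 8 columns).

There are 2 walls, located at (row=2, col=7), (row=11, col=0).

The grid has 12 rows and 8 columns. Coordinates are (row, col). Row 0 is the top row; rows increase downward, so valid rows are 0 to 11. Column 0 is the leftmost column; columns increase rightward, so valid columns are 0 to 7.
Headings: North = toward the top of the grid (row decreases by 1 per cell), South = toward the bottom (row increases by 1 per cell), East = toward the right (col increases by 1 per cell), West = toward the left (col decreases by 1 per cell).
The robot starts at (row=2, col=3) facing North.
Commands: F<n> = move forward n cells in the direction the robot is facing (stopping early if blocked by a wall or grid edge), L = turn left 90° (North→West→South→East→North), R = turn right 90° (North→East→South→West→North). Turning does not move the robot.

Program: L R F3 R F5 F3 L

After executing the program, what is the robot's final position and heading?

Start: (row=2, col=3), facing North
  L: turn left, now facing West
  R: turn right, now facing North
  F3: move forward 2/3 (blocked), now at (row=0, col=3)
  R: turn right, now facing East
  F5: move forward 4/5 (blocked), now at (row=0, col=7)
  F3: move forward 0/3 (blocked), now at (row=0, col=7)
  L: turn left, now facing North
Final: (row=0, col=7), facing North

Answer: Final position: (row=0, col=7), facing North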